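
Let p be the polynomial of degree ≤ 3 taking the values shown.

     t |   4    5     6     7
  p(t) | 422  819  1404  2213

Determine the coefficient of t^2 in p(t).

4

Write p(t) = at^3 + bt^2 + ct + d. Substituting each data point gives a linear system:
  64a + 16b + 4c + d = 422
  125a + 25b + 5c + d = 819
  216a + 36b + 6c + d = 1404
  343a + 49b + 7c + d = 2213
Solving the system yields a = 6, b = 4, c = -5, d = -6.
So p(t) = 6t³ + 4t² - 5t - 6.
The coefficient of t^2 is 4.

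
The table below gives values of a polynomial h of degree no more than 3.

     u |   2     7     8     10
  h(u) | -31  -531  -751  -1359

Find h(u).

h(u) = -u^3 - 3u^2 - 6u + 1

Write h(u) = au^3 + bu^2 + cu + d. Substituting each data point gives a linear system:
  8a + 4b + 2c + d = -31
  343a + 49b + 7c + d = -531
  512a + 64b + 8c + d = -751
  1000a + 100b + 10c + d = -1359
Solving the system yields a = -1, b = -3, c = -6, d = 1.
So h(u) = -u³ - 3u² - 6u + 1.
Check: h(2) = -31. ✓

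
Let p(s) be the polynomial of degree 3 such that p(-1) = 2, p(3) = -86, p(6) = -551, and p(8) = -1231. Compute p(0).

Using the Lagrange interpolation formula with nodes -1, 3, 6, 8:
  L_0(s) = (s - 3)(s - 6)(s - 8) / -252
  L_1(s) = (s + 1)(s - 6)(s - 8) / 60
  L_2(s) = (s + 1)(s - 3)(s - 8) / -42
  L_3(s) = (s + 1)(s - 3)(s - 6) / 90
Then p(s) = 2·L_0(s) - 86·L_1(s) - 551·L_2(s) - 1231·L_3(s).
Expanding and collecting terms gives p(s) = -2s³ - 3s² - 2s + 1.
Evaluating at s = 0: p(0) = 1.

1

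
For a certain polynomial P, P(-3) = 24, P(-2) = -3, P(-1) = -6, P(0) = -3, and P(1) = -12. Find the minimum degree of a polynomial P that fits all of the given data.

Forward differences of the values at t = -3, -2, -1, 0, 1:
  P  : 24  -3  -6  -3  -12
  Δ  : -27  -3  3  -9
  Δ^2: 24  6  -12
  Δ^3: -18  -18
  Δ^4: 0
The third differences are constant (-18) and nonzero, while all higher differences vanish, so the minimal degree is 3.

3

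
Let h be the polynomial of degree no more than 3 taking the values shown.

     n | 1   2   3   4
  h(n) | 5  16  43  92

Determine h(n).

Write h(n) = an^3 + bn^2 + cn + d. Substituting each data point gives a linear system:
  a + b + c + d = 5
  8a + 4b + 2c + d = 16
  27a + 9b + 3c + d = 43
  64a + 16b + 4c + d = 92
Solving the system yields a = 1, b = 2, c = -2, d = 4.
So h(n) = n^3 + 2n^2 - 2n + 4.
Check: h(1) = 5. ✓

h(n) = n^3 + 2n^2 - 2n + 4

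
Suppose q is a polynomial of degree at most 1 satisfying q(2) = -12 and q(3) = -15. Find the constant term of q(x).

-6

Write q(x) = ax + b. Substituting each data point gives a linear system:
  2a + b = -12
  3a + b = -15
Solving the system yields a = -3, b = -6.
So q(x) = -3x - 6.
The constant term is -6.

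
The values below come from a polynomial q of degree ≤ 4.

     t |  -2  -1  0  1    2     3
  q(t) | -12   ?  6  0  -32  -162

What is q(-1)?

The 5 known points determine the degree-4 polynomial uniquely.
Write q(t) = at^4 + bt^3 + ct^2 + dt + e. Substituting each data point gives a linear system:
  16a - 8b + 4c - 2d + e = -12
  e = 6
  a + b + c + d + e = 0
  16a + 8b + 4c + 2d + e = -32
  81a + 27b + 9c + 3d + e = -162
Solving the system yields a = -2, b = 0, c = 1, d = -5, e = 6.
So q(t) = -2t^4 + t^2 - 5t + 6.
Then q(-1) = 10.

10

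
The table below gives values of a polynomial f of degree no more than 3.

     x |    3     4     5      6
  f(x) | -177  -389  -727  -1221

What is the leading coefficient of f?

-5

Write f(x) = ax^3 + bx^2 + cx + d. Substituting each data point gives a linear system:
  27a + 9b + 3c + d = -177
  64a + 16b + 4c + d = -389
  125a + 25b + 5c + d = -727
  216a + 36b + 6c + d = -1221
Solving the system yields a = -5, b = -3, c = -6, d = 3.
So f(x) = -5x^3 - 3x^2 - 6x + 3.
The leading coefficient is -5.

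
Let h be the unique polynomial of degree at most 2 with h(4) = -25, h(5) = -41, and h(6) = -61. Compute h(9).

Write h(x) = ax^2 + bx + c. Substituting each data point gives a linear system:
  16a + 4b + c = -25
  25a + 5b + c = -41
  36a + 6b + c = -61
Solving the system yields a = -2, b = 2, c = -1.
So h(x) = -2x^2 + 2x - 1.
Then h(9) = -145.

-145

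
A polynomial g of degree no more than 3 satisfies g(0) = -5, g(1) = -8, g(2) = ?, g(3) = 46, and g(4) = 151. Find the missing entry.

On equispaced nodes a degree-3 polynomial has vanishing fourth forward difference, so
  g(0) - 4·g(1) + 6·g(2) - 4·g(3) + g(4) = 0.
Substituting the known values and solving for g(2):
  6·g(2) = 6
  g(2) = 1.

1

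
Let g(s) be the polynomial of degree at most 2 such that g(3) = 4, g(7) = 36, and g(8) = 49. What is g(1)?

0

Write g(s) = as^2 + bs + c. Substituting each data point gives a linear system:
  9a + 3b + c = 4
  49a + 7b + c = 36
  64a + 8b + c = 49
Solving the system yields a = 1, b = -2, c = 1.
So g(s) = s² - 2s + 1.
Then g(1) = 0.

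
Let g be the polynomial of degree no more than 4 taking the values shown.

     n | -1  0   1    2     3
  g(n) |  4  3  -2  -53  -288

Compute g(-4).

-1037

Write g(n) = an^4 + bn^3 + cn^2 + dn + e. Substituting each data point gives a linear system:
  a - b + c - d + e = 4
  e = 3
  a + b + c + d + e = -2
  16a + 8b + 4c + 2d + e = -53
  81a + 27b + 9c + 3d + e = -288
Solving the system yields a = -4, b = 1, c = 2, d = -4, e = 3.
So g(n) = -4n⁴ + n³ + 2n² - 4n + 3.
Then g(-4) = -1037.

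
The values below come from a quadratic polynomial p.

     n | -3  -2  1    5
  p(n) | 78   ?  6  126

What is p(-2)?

The 3 known points determine the degree-2 polynomial uniquely.
Write p(n) = an^2 + bn + c. Substituting each data point gives a linear system:
  9a - 3b + c = 78
  a + b + c = 6
  25a + 5b + c = 126
Solving the system yields a = 6, b = -6, c = 6.
So p(n) = 6n² - 6n + 6.
Then p(-2) = 42.

42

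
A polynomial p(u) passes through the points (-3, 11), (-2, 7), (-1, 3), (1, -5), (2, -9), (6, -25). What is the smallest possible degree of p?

Divided differences on the nodes -3, -2, -1, 1, 2, 6:
  order 0: 11  7  3  -5  -9  -25
  order 1: -4  -4  -4  -4  -4
  order 2: 0  0  0  0
  order 3: 0  0  0
  order 4: 0  0
  order 5: 0
The order-1 divided differences are all -4 (nonzero) and every higher order vanishes, so the data lies on a polynomial of degree exactly 1.

1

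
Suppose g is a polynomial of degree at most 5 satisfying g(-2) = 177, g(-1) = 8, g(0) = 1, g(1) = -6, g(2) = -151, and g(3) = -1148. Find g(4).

Forward differences of the values at n = -2, -1, 0, 1, 2, 3:
  g  : 177  8  1  -6  -151  -1148
  Δ  : -169  -7  -7  -145  -997
  Δ^2: 162  0  -138  -852
  Δ^3: -162  -138  -714
  Δ^4: 24  -576
  Δ^5: -600
The fifth differences are constant, confirming degree 5.
Interpolating (Newton forward form) and evaluating at n = 4 gives g(4) = -4887.

-4887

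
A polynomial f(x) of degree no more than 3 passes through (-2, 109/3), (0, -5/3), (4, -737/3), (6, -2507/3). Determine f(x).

Write f(x) = ax^3 + bx^2 + cx + d. Substituting each data point gives a linear system:
  -8a + 4b - 2c + d = 109/3
  d = -5/3
  64a + 16b + 4c + d = -737/3
  216a + 36b + 6c + d = -2507/3
Solving the system yields a = -4, b = 1, c = -1, d = -5/3.
So f(x) = -4x³ + x² - x - 5/3.
Check: f(-2) = 109/3. ✓

f(x) = -4x^3 + x^2 - x - 5/3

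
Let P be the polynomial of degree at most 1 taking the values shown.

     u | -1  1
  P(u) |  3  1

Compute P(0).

2

Using the Lagrange interpolation formula with nodes -1, 1:
  L_0(u) = (u - 1) / -2
  L_1(u) = (u + 1) / 2
Then P(u) = 3·L_0(u) + 1·L_1(u).
Expanding and collecting terms gives P(u) = -u + 2.
Evaluating at u = 0: P(0) = 2.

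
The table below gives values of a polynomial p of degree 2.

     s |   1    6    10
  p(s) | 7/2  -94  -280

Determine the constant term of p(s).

Write p(s) = as^2 + bs + c. Substituting each data point gives a linear system:
  a + b + c = 7/2
  36a + 6b + c = -94
  100a + 10b + c = -280
Solving the system yields a = -3, b = 3/2, c = 5.
So p(s) = -3s² + (3/2)s + 5.
The constant term is 5.

5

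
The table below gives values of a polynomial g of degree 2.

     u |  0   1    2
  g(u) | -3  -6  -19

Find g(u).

Write g(u) = au^2 + bu + c. Substituting each data point gives a linear system:
  c = -3
  a + b + c = -6
  4a + 2b + c = -19
Solving the system yields a = -5, b = 2, c = -3.
So g(u) = -5u² + 2u - 3.
Check: g(2) = -19. ✓

g(u) = -5u^2 + 2u - 3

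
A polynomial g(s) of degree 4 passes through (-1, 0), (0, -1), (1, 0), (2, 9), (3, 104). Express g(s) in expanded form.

g(s) = 3s^4 - 5s^3 - 2s^2 + 5s - 1

Write g(s) = as^4 + bs^3 + cs^2 + ds + e. Substituting each data point gives a linear system:
  a - b + c - d + e = 0
  e = -1
  a + b + c + d + e = 0
  16a + 8b + 4c + 2d + e = 9
  81a + 27b + 9c + 3d + e = 104
Solving the system yields a = 3, b = -5, c = -2, d = 5, e = -1.
So g(s) = 3s^4 - 5s^3 - 2s^2 + 5s - 1.
Check: g(3) = 104. ✓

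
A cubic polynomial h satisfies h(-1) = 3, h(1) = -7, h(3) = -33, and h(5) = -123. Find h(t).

h(t) = -t^3 + t^2 - 4t - 3

Write h(t) = at^3 + bt^2 + ct + d. Substituting each data point gives a linear system:
  -a + b - c + d = 3
  a + b + c + d = -7
  27a + 9b + 3c + d = -33
  125a + 25b + 5c + d = -123
Solving the system yields a = -1, b = 1, c = -4, d = -3.
So h(t) = -t³ + t² - 4t - 3.
Check: h(-1) = 3. ✓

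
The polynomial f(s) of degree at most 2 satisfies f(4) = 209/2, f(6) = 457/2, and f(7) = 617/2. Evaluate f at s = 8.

801/2

Write f(s) = as^2 + bs + c. Substituting each data point gives a linear system:
  16a + 4b + c = 209/2
  36a + 6b + c = 457/2
  49a + 7b + c = 617/2
Solving the system yields a = 6, b = 2, c = 1/2.
So f(s) = 6s^2 + 2s + 1/2.
Then f(8) = 801/2.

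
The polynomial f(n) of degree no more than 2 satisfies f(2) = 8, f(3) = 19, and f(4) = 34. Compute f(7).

103

Forward differences of the values at n = 2, 3, 4:
  f  : 8  19  34
  Δ  : 11  15
  Δ^2: 4
The second differences are constant, confirming degree 2.
Interpolating (Newton forward form) and evaluating at n = 7 gives f(7) = 103.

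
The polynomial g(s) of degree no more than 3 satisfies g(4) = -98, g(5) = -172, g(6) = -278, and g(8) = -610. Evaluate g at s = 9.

-848

Using the Lagrange interpolation formula with nodes 4, 5, 6, 8:
  L_0(s) = (s - 5)(s - 6)(s - 8) / -8
  L_1(s) = (s - 4)(s - 6)(s - 8) / 3
  L_2(s) = (s - 4)(s - 5)(s - 8) / -4
  L_3(s) = (s - 4)(s - 5)(s - 6) / 24
Then g(s) = -98·L_0(s) - 172·L_1(s) - 278·L_2(s) - 610·L_3(s).
Expanding and collecting terms gives g(s) = -s³ - s² - 4s - 2.
Evaluating at s = 9: g(9) = -848.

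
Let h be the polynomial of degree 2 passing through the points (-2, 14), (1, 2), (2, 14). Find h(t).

Using the Lagrange interpolation formula with nodes -2, 1, 2:
  L_0(t) = (t - 1)(t - 2) / 12
  L_1(t) = (t + 2)(t - 2) / -3
  L_2(t) = (t + 2)(t - 1) / 4
Then h(t) = 14·L_0(t) + 2·L_1(t) + 14·L_2(t).
Expanding and collecting terms gives h(t) = 4t^2 - 2.
Check: h(1) = 2. ✓

h(t) = 4t^2 - 2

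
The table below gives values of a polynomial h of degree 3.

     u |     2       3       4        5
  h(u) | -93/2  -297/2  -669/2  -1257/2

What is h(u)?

h(u) = -4u^3 - 6u^2 + 4u + 3/2

Write h(u) = au^3 + bu^2 + cu + d. Substituting each data point gives a linear system:
  8a + 4b + 2c + d = -93/2
  27a + 9b + 3c + d = -297/2
  64a + 16b + 4c + d = -669/2
  125a + 25b + 5c + d = -1257/2
Solving the system yields a = -4, b = -6, c = 4, d = 3/2.
So h(u) = -4u^3 - 6u^2 + 4u + 3/2.
Check: h(5) = -1257/2. ✓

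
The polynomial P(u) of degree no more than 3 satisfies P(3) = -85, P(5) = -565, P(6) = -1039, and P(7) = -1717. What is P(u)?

P(u) = -6u^3 + 6u^2 + 6u + 5

Write P(u) = au^3 + bu^2 + cu + d. Substituting each data point gives a linear system:
  27a + 9b + 3c + d = -85
  125a + 25b + 5c + d = -565
  216a + 36b + 6c + d = -1039
  343a + 49b + 7c + d = -1717
Solving the system yields a = -6, b = 6, c = 6, d = 5.
So P(u) = -6u^3 + 6u^2 + 6u + 5.
Check: P(5) = -565. ✓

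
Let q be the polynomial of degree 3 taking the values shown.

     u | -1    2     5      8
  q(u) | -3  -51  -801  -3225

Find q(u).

Write q(u) = au^3 + bu^2 + cu + d. Substituting each data point gives a linear system:
  -a + b - c + d = -3
  8a + 4b + 2c + d = -51
  125a + 25b + 5c + d = -801
  512a + 64b + 8c + d = -3225
Solving the system yields a = -6, b = -3, c = 5, d = -1.
So q(u) = -6u^3 - 3u^2 + 5u - 1.
Check: q(2) = -51. ✓

q(u) = -6u^3 - 3u^2 + 5u - 1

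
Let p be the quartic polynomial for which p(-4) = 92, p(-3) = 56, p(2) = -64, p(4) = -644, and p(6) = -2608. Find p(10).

Write p(s) = as^4 + bs^3 + cs^2 + ds + e. Substituting each data point gives a linear system:
  256a - 64b + 16c - 4d + e = 92
  81a - 27b + 9c - 3d + e = 56
  16a + 8b + 4c + 2d + e = -64
  256a + 64b + 16c + 4d + e = -644
  1296a + 216b + 36c + 6d + e = -2608
Solving the system yields a = -1, b = -6, c = -1, d = 4, e = -4.
So p(s) = -s^4 - 6s^3 - s^2 + 4s - 4.
Then p(10) = -16064.

-16064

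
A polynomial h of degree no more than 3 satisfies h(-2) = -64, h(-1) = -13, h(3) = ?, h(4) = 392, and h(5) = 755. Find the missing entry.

171

The 4 known points determine the degree-3 polynomial uniquely.
Write h(u) = au^3 + bu^2 + cu + d. Substituting each data point gives a linear system:
  -8a + 4b - 2c + d = -64
  -a + b - c + d = -13
  64a + 16b + 4c + d = 392
  125a + 25b + 5c + d = 755
Solving the system yields a = 6, b = -1, c = 6, d = 0.
So h(u) = 6u^3 - u^2 + 6u.
Then h(3) = 171.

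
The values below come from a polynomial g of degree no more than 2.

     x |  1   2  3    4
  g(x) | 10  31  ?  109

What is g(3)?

The 3 known points determine the degree-2 polynomial uniquely.
Write g(x) = ax^2 + bx + c. Substituting each data point gives a linear system:
  a + b + c = 10
  4a + 2b + c = 31
  16a + 4b + c = 109
Solving the system yields a = 6, b = 3, c = 1.
So g(x) = 6x^2 + 3x + 1.
Then g(3) = 64.

64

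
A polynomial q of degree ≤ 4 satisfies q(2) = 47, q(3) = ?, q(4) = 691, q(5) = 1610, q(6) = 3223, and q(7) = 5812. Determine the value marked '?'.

The 5 known points determine the degree-4 polynomial uniquely.
Write q(u) = au^4 + bu^3 + cu^2 + du + e. Substituting each data point gives a linear system:
  16a + 8b + 4c + 2d + e = 47
  256a + 64b + 16c + 4d + e = 691
  625a + 125b + 25c + 5d + e = 1610
  1296a + 216b + 36c + 6d + e = 3223
  2401a + 343b + 49c + 7d + e = 5812
Solving the system yields a = 2, b = 3, c = 0, d = -2, e = -5.
So q(u) = 2u^4 + 3u^3 - 2u - 5.
Then q(3) = 232.

232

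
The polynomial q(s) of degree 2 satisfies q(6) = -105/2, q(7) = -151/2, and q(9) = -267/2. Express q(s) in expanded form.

Write q(s) = as^2 + bs + c. Substituting each data point gives a linear system:
  36a + 6b + c = -105/2
  49a + 7b + c = -151/2
  81a + 9b + c = -267/2
Solving the system yields a = -2, b = 3, c = 3/2.
So q(s) = -2s² + 3s + 3/2.
Check: q(9) = -267/2. ✓

q(s) = -2s^2 + 3s + 3/2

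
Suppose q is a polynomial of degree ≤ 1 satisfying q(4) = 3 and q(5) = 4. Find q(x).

Write q(x) = ax + b. Substituting each data point gives a linear system:
  4a + b = 3
  5a + b = 4
Solving the system yields a = 1, b = -1.
So q(x) = x - 1.
Check: q(5) = 4. ✓

q(x) = x - 1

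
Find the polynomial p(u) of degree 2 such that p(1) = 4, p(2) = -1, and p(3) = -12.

Using the Lagrange interpolation formula with nodes 1, 2, 3:
  L_0(u) = (u - 2)(u - 3) / 2
  L_1(u) = (u - 1)(u - 3) / -1
  L_2(u) = (u - 1)(u - 2) / 2
Then p(u) = 4·L_0(u) - 1·L_1(u) - 12·L_2(u).
Expanding and collecting terms gives p(u) = -3u^2 + 4u + 3.
Check: p(1) = 4. ✓

p(u) = -3u^2 + 4u + 3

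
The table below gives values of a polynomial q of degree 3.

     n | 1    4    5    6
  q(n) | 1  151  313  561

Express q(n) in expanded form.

Using the Lagrange interpolation formula with nodes 1, 4, 5, 6:
  L_0(n) = (n - 4)(n - 5)(n - 6) / -60
  L_1(n) = (n - 1)(n - 5)(n - 6) / 6
  L_2(n) = (n - 1)(n - 4)(n - 6) / -4
  L_3(n) = (n - 1)(n - 4)(n - 5) / 10
Then q(n) = 1·L_0(n) + 151·L_1(n) + 313·L_2(n) + 561·L_3(n).
Expanding and collecting terms gives q(n) = 3n^3 - 2n^2 - 3n + 3.
Check: q(6) = 561. ✓

q(n) = 3n^3 - 2n^2 - 3n + 3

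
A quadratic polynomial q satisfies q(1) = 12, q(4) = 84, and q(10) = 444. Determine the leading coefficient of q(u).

4

Write q(u) = au^2 + bu + c. Substituting each data point gives a linear system:
  a + b + c = 12
  16a + 4b + c = 84
  100a + 10b + c = 444
Solving the system yields a = 4, b = 4, c = 4.
So q(u) = 4u² + 4u + 4.
The leading coefficient is 4.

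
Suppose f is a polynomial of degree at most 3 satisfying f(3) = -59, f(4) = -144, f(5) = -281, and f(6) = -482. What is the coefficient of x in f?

3

Write f(x) = ax^3 + bx^2 + cx + d. Substituting each data point gives a linear system:
  27a + 9b + 3c + d = -59
  64a + 16b + 4c + d = -144
  125a + 25b + 5c + d = -281
  216a + 36b + 6c + d = -482
Solving the system yields a = -2, b = -2, c = 3, d = 4.
So f(x) = -2x³ - 2x² + 3x + 4.
The coefficient of x is 3.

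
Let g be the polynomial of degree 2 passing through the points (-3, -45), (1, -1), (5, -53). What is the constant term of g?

Write g(s) = as^2 + bs + c. Substituting each data point gives a linear system:
  9a - 3b + c = -45
  a + b + c = -1
  25a + 5b + c = -53
Solving the system yields a = -3, b = 5, c = -3.
So g(s) = -3s^2 + 5s - 3.
The constant term is -3.

-3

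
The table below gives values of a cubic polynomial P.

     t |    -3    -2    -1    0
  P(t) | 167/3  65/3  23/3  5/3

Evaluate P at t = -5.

Write P(t) = at^3 + bt^2 + ct + d. Substituting each data point gives a linear system:
  -27a + 9b - 3c + d = 167/3
  -8a + 4b - 2c + d = 65/3
  -a + b - c + d = 23/3
  d = 5/3
Solving the system yields a = -2, b = -2, c = -6, d = 5/3.
So P(t) = -2t^3 - 2t^2 - 6t + 5/3.
Then P(-5) = 695/3.

695/3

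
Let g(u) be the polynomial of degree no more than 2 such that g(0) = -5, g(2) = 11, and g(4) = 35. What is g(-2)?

Forward differences of the values at u = 0, 2, 4:
  g  : -5  11  35
  Δ  : 16  24
  Δ^2: 8
The second differences are constant, confirming degree 2.
Interpolating (Newton forward form) and evaluating at u = -2 gives g(-2) = -13.

-13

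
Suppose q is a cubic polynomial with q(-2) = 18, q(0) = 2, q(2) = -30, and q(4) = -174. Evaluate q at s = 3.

-82

Write q(s) = as^3 + bs^2 + cs + d. Substituting each data point gives a linear system:
  -8a + 4b - 2c + d = 18
  d = 2
  8a + 4b + 2c + d = -30
  64a + 16b + 4c + d = -174
Solving the system yields a = -2, b = -2, c = -4, d = 2.
So q(s) = -2s³ - 2s² - 4s + 2.
Then q(3) = -82.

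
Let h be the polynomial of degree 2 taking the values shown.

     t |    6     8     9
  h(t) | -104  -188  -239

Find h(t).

Using the Lagrange interpolation formula with nodes 6, 8, 9:
  L_0(t) = (t - 8)(t - 9) / 6
  L_1(t) = (t - 6)(t - 9) / -2
  L_2(t) = (t - 6)(t - 8) / 3
Then h(t) = -104·L_0(t) - 188·L_1(t) - 239·L_2(t).
Expanding and collecting terms gives h(t) = -3t^2 + 4.
Check: h(6) = -104. ✓

h(t) = -3t^2 + 4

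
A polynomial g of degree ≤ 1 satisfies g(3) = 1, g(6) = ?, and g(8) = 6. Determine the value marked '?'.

The 2 known points determine the degree-1 polynomial uniquely.
Write g(s) = as + b. Substituting each data point gives a linear system:
  3a + b = 1
  8a + b = 6
Solving the system yields a = 1, b = -2.
So g(s) = s - 2.
Then g(6) = 4.

4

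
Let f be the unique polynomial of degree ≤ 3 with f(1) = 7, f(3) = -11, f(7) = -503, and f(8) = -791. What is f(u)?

Using the Lagrange interpolation formula with nodes 1, 3, 7, 8:
  L_0(u) = (u - 3)(u - 7)(u - 8) / -84
  L_1(u) = (u - 1)(u - 7)(u - 8) / 40
  L_2(u) = (u - 1)(u - 3)(u - 8) / -24
  L_3(u) = (u - 1)(u - 3)(u - 7) / 35
Then f(u) = 7·L_0(u) - 11·L_1(u) - 503·L_2(u) - 791·L_3(u).
Expanding and collecting terms gives f(u) = -2u^3 + 3u^2 + 5u + 1.
Check: f(8) = -791. ✓

f(u) = -2u^3 + 3u^2 + 5u + 1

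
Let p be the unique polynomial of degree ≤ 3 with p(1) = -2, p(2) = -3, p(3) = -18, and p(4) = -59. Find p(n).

p(n) = -2n^3 + 5n^2 - 2n - 3

Write p(n) = an^3 + bn^2 + cn + d. Substituting each data point gives a linear system:
  a + b + c + d = -2
  8a + 4b + 2c + d = -3
  27a + 9b + 3c + d = -18
  64a + 16b + 4c + d = -59
Solving the system yields a = -2, b = 5, c = -2, d = -3.
So p(n) = -2n^3 + 5n^2 - 2n - 3.
Check: p(1) = -2. ✓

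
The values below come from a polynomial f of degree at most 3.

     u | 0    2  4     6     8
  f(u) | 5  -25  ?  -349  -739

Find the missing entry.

-127

On equispaced nodes a degree-3 polynomial has vanishing fourth forward difference, so
  f(0) - 4·f(2) + 6·f(4) - 4·f(6) + f(8) = 0.
Substituting the known values and solving for f(4):
  6·f(4) = -762
  f(4) = -127.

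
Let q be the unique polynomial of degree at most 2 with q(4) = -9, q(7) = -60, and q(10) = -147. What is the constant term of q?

Write q(x) = ax^2 + bx + c. Substituting each data point gives a linear system:
  16a + 4b + c = -9
  49a + 7b + c = -60
  100a + 10b + c = -147
Solving the system yields a = -2, b = 5, c = 3.
So q(x) = -2x² + 5x + 3.
The constant term is 3.

3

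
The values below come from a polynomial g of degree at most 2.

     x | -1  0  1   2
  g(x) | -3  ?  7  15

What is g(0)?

The 3 known points determine the degree-2 polynomial uniquely.
Write g(x) = ax^2 + bx + c. Substituting each data point gives a linear system:
  a - b + c = -3
  a + b + c = 7
  4a + 2b + c = 15
Solving the system yields a = 1, b = 5, c = 1.
So g(x) = x^2 + 5x + 1.
Then g(0) = 1.

1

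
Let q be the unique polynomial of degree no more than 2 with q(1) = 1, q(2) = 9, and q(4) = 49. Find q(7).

Write q(s) = as^2 + bs + c. Substituting each data point gives a linear system:
  a + b + c = 1
  4a + 2b + c = 9
  16a + 4b + c = 49
Solving the system yields a = 4, b = -4, c = 1.
So q(s) = 4s^2 - 4s + 1.
Then q(7) = 169.

169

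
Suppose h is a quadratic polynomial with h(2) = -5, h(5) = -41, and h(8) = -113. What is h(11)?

-221

Using the Lagrange interpolation formula with nodes 2, 5, 8:
  L_0(u) = (u - 5)(u - 8) / 18
  L_1(u) = (u - 2)(u - 8) / -9
  L_2(u) = (u - 2)(u - 5) / 18
Then h(u) = -5·L_0(u) - 41·L_1(u) - 113·L_2(u).
Expanding and collecting terms gives h(u) = -2u² + 2u - 1.
Evaluating at u = 11: h(11) = -221.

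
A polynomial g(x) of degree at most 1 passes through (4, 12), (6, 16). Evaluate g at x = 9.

22

Write g(x) = ax + b. Substituting each data point gives a linear system:
  4a + b = 12
  6a + b = 16
Solving the system yields a = 2, b = 4.
So g(x) = 2x + 4.
Then g(9) = 22.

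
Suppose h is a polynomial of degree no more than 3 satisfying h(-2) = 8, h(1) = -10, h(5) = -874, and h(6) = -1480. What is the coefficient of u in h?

Write h(u) = au^3 + bu^2 + cu + d. Substituting each data point gives a linear system:
  -8a + 4b - 2c + d = 8
  a + b + c + d = -10
  125a + 25b + 5c + d = -874
  216a + 36b + 6c + d = -1480
Solving the system yields a = -6, b = -6, c = 6, d = -4.
So h(u) = -6u^3 - 6u^2 + 6u - 4.
The coefficient of u is 6.

6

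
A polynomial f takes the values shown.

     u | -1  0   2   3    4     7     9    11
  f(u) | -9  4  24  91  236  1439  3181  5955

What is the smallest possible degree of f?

3

Divided differences on the nodes -1, 0, 2, 3, 4, 7, 9, 11:
  order 0: -9  4  24  91  236  1439  3181  5955
  order 1: 13  10  67  145  401  871  1387
  order 2: -1  19  39  64  94  129
  order 3: 5  5  5  5  5
  order 4: 0  0  0  0
  order 5: 0  0  0
  order 6: 0  0
  order 7: 0
The order-3 divided differences are all 5 (nonzero) and every higher order vanishes, so the data lies on a polynomial of degree exactly 3.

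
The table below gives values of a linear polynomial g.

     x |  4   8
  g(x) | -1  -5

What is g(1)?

Write g(x) = ax + b. Substituting each data point gives a linear system:
  4a + b = -1
  8a + b = -5
Solving the system yields a = -1, b = 3.
So g(x) = -x + 3.
Then g(1) = 2.

2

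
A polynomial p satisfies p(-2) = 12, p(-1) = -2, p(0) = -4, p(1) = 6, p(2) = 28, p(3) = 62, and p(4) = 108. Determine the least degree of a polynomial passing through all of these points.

Forward differences of the values at t = -2, -1, 0, 1, 2, 3, 4:
  p  : 12  -2  -4  6  28  62  108
  Δ  : -14  -2  10  22  34  46
  Δ^2: 12  12  12  12  12
  Δ^3: 0  0  0  0
  Δ^4: 0  0  0
  Δ^5: 0  0
  Δ^6: 0
The second differences are constant (12) and nonzero, while all higher differences vanish, so the minimal degree is 2.

2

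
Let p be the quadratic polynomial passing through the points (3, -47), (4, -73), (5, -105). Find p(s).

Write p(s) = as^2 + bs + c. Substituting each data point gives a linear system:
  9a + 3b + c = -47
  16a + 4b + c = -73
  25a + 5b + c = -105
Solving the system yields a = -3, b = -5, c = -5.
So p(s) = -3s^2 - 5s - 5.
Check: p(5) = -105. ✓

p(s) = -3s^2 - 5s - 5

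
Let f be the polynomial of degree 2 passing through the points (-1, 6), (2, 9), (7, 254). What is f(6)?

Using the Lagrange interpolation formula with nodes -1, 2, 7:
  L_0(x) = (x - 2)(x - 7) / 24
  L_1(x) = (x + 1)(x - 7) / -15
  L_2(x) = (x + 1)(x - 2) / 40
Then f(x) = 6·L_0(x) + 9·L_1(x) + 254·L_2(x).
Expanding and collecting terms gives f(x) = 6x^2 - 5x - 5.
Evaluating at x = 6: f(6) = 181.

181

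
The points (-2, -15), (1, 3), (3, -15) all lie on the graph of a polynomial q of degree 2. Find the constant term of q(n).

Write q(n) = an^2 + bn + c. Substituting each data point gives a linear system:
  4a - 2b + c = -15
  a + b + c = 3
  9a + 3b + c = -15
Solving the system yields a = -3, b = 3, c = 3.
So q(n) = -3n^2 + 3n + 3.
The constant term is 3.

3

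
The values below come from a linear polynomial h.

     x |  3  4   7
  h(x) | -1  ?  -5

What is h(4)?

-2

The 2 known points determine the degree-1 polynomial uniquely.
Write h(x) = ax + b. Substituting each data point gives a linear system:
  3a + b = -1
  7a + b = -5
Solving the system yields a = -1, b = 2.
So h(x) = -x + 2.
Then h(4) = -2.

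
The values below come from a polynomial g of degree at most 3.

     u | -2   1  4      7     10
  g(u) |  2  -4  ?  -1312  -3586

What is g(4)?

-280

On equispaced nodes a degree-3 polynomial has vanishing fourth forward difference, so
  g(-2) - 4·g(1) + 6·g(4) - 4·g(7) + g(10) = 0.
Substituting the known values and solving for g(4):
  6·g(4) = -1680
  g(4) = -280.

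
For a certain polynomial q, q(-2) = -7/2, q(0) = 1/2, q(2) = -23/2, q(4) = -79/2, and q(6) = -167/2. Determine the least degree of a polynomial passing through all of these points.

2

Forward differences of the values at u = -2, 0, 2, 4, 6:
  q  : -7/2  1/2  -23/2  -79/2  -167/2
  Δ  : 4  -12  -28  -44
  Δ^2: -16  -16  -16
  Δ^3: 0  0
  Δ^4: 0
The second differences are constant (-16) and nonzero, while all higher differences vanish, so the minimal degree is 2.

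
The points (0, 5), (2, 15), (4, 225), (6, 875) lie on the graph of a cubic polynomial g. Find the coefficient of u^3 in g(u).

5

Write g(u) = au^3 + bu^2 + cu + d. Substituting each data point gives a linear system:
  d = 5
  8a + 4b + 2c + d = 15
  64a + 16b + 4c + d = 225
  216a + 36b + 6c + d = 875
Solving the system yields a = 5, b = -5, c = -5, d = 5.
So g(u) = 5u³ - 5u² - 5u + 5.
The leading coefficient is 5.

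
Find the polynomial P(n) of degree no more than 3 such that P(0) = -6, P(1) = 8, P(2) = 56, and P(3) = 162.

P(n) = 4n^3 + 5n^2 + 5n - 6

Using the Lagrange interpolation formula with nodes 0, 1, 2, 3:
  L_0(n) = (n - 1)(n - 2)(n - 3) / -6
  L_1(n) = n(n - 2)(n - 3) / 2
  L_2(n) = n(n - 1)(n - 3) / -2
  L_3(n) = n(n - 1)(n - 2) / 6
Then P(n) = -6·L_0(n) + 8·L_1(n) + 56·L_2(n) + 162·L_3(n).
Expanding and collecting terms gives P(n) = 4n^3 + 5n^2 + 5n - 6.
Check: P(3) = 162. ✓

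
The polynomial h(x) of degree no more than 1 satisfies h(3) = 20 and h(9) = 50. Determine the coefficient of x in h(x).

5

Write h(x) = ax + b. Substituting each data point gives a linear system:
  3a + b = 20
  9a + b = 50
Solving the system yields a = 5, b = 5.
So h(x) = 5x + 5.
The leading coefficient is 5.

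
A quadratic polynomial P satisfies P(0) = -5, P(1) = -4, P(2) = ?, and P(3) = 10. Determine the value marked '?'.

1

On equispaced nodes a degree-2 polynomial has vanishing third forward difference, so
  - P(0) + 3·P(1) - 3·P(2) + P(3) = 0.
Substituting the known values and solving for P(2):
  -3·P(2) = -3
  P(2) = 1.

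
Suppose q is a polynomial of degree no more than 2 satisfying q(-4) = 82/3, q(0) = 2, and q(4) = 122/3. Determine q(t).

q(t) = 2t^2 + (5/3)t + 2

Using the Lagrange interpolation formula with nodes -4, 0, 4:
  L_0(t) = t(t - 4) / 32
  L_1(t) = (t + 4)(t - 4) / -16
  L_2(t) = (t + 4)t / 32
Then q(t) = 82/3·L_0(t) + 2·L_1(t) + 122/3·L_2(t).
Expanding and collecting terms gives q(t) = 2t^2 + (5/3)t + 2.
Check: q(0) = 2. ✓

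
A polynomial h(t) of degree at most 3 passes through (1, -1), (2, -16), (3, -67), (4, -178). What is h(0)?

Forward differences of the values at t = 1, 2, 3, 4:
  h  : -1  -16  -67  -178
  Δ  : -15  -51  -111
  Δ^2: -36  -60
  Δ^3: -24
The third differences are constant, confirming degree 3.
Interpolating (Newton forward form) and evaluating at t = 0 gives h(0) = 2.

2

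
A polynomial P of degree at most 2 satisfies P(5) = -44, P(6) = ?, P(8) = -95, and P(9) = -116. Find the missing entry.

-59

The 3 known points determine the degree-2 polynomial uniquely.
Write P(t) = at^2 + bt + c. Substituting each data point gives a linear system:
  25a + 5b + c = -44
  64a + 8b + c = -95
  81a + 9b + c = -116
Solving the system yields a = -1, b = -4, c = 1.
So P(t) = -t^2 - 4t + 1.
Then P(6) = -59.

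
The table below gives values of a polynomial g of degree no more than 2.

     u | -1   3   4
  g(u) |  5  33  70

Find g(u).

g(u) = 6u^2 - 5u - 6

Write g(u) = au^2 + bu + c. Substituting each data point gives a linear system:
  a - b + c = 5
  9a + 3b + c = 33
  16a + 4b + c = 70
Solving the system yields a = 6, b = -5, c = -6.
So g(u) = 6u^2 - 5u - 6.
Check: g(4) = 70. ✓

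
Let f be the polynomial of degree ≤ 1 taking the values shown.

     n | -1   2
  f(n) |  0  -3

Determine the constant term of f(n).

Write f(n) = an + b. Substituting each data point gives a linear system:
  -a + b = 0
  2a + b = -3
Solving the system yields a = -1, b = -1.
So f(n) = -n - 1.
The constant term is -1.

-1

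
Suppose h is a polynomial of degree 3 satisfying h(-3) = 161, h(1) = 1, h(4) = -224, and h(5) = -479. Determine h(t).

Using the Lagrange interpolation formula with nodes -3, 1, 4, 5:
  L_0(t) = (t - 1)(t - 4)(t - 5) / -224
  L_1(t) = (t + 3)(t - 4)(t - 5) / 48
  L_2(t) = (t + 3)(t - 1)(t - 5) / -21
  L_3(t) = (t + 3)(t - 1)(t - 4) / 32
Then h(t) = 161·L_0(t) + 1·L_1(t) - 224·L_2(t) - 479·L_3(t).
Expanding and collecting terms gives h(t) = -5t^3 + 5t^2 + 5t - 4.
Check: h(4) = -224. ✓

h(t) = -5t^3 + 5t^2 + 5t - 4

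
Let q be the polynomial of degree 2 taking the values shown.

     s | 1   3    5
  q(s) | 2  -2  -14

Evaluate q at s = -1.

Write q(s) = as^2 + bs + c. Substituting each data point gives a linear system:
  a + b + c = 2
  9a + 3b + c = -2
  25a + 5b + c = -14
Solving the system yields a = -1, b = 2, c = 1.
So q(s) = -s² + 2s + 1.
Then q(-1) = -2.

-2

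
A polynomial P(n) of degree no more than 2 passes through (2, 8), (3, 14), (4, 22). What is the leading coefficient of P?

Write P(n) = an^2 + bn + c. Substituting each data point gives a linear system:
  4a + 2b + c = 8
  9a + 3b + c = 14
  16a + 4b + c = 22
Solving the system yields a = 1, b = 1, c = 2.
So P(n) = n^2 + n + 2.
The leading coefficient is 1.

1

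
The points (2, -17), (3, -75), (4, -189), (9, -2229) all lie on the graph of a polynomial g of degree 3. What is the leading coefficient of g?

Write g(t) = at^3 + bt^2 + ct + d. Substituting each data point gives a linear system:
  8a + 4b + 2c + d = -17
  27a + 9b + 3c + d = -75
  64a + 16b + 4c + d = -189
  729a + 81b + 9c + d = -2229
Solving the system yields a = -3, b = -1, c = 4, d = 3.
So g(t) = -3t^3 - t^2 + 4t + 3.
The leading coefficient is -3.

-3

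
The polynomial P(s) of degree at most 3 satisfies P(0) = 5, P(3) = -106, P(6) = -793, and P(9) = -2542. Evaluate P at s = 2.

Write P(s) = as^3 + bs^2 + cs + d. Substituting each data point gives a linear system:
  d = 5
  27a + 9b + 3c + d = -106
  216a + 36b + 6c + d = -793
  729a + 81b + 9c + d = -2542
Solving the system yields a = -3, b = -5, c = 5, d = 5.
So P(s) = -3s^3 - 5s^2 + 5s + 5.
Then P(2) = -29.

-29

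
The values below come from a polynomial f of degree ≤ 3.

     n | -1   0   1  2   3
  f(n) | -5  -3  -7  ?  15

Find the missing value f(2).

-5

On equispaced nodes a degree-3 polynomial has vanishing fourth forward difference, so
  f(-1) - 4·f(0) + 6·f(1) - 4·f(2) + f(3) = 0.
Substituting the known values and solving for f(2):
  -4·f(2) = 20
  f(2) = -5.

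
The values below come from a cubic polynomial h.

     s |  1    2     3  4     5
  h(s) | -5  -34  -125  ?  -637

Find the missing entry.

-314

The 4 known points determine the degree-3 polynomial uniquely.
Write h(s) = as^3 + bs^2 + cs + d. Substituting each data point gives a linear system:
  a + b + c + d = -5
  8a + 4b + 2c + d = -34
  27a + 9b + 3c + d = -125
  125a + 25b + 5c + d = -637
Solving the system yields a = -6, b = 5, c = -2, d = -2.
So h(s) = -6s³ + 5s² - 2s - 2.
Then h(4) = -314.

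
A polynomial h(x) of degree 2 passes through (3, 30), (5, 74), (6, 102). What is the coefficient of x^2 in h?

Write h(x) = ax^2 + bx + c. Substituting each data point gives a linear system:
  9a + 3b + c = 30
  25a + 5b + c = 74
  36a + 6b + c = 102
Solving the system yields a = 2, b = 6, c = -6.
So h(x) = 2x^2 + 6x - 6.
The leading coefficient is 2.

2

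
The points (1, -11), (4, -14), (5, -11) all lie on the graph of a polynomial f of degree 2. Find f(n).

f(n) = n^2 - 6n - 6

Using the Lagrange interpolation formula with nodes 1, 4, 5:
  L_0(n) = (n - 4)(n - 5) / 12
  L_1(n) = (n - 1)(n - 5) / -3
  L_2(n) = (n - 1)(n - 4) / 4
Then f(n) = -11·L_0(n) - 14·L_1(n) - 11·L_2(n).
Expanding and collecting terms gives f(n) = n² - 6n - 6.
Check: f(4) = -14. ✓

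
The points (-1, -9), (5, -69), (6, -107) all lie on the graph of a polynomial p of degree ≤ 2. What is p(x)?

Write p(x) = ax^2 + bx + c. Substituting each data point gives a linear system:
  a - b + c = -9
  25a + 5b + c = -69
  36a + 6b + c = -107
Solving the system yields a = -4, b = 6, c = 1.
So p(x) = -4x² + 6x + 1.
Check: p(5) = -69. ✓

p(x) = -4x^2 + 6x + 1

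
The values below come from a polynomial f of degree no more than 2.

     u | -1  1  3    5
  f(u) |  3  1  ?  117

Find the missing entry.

On equispaced nodes a degree-2 polynomial has vanishing third forward difference, so
  - f(-1) + 3·f(1) - 3·f(3) + f(5) = 0.
Substituting the known values and solving for f(3):
  -3·f(3) = -117
  f(3) = 39.

39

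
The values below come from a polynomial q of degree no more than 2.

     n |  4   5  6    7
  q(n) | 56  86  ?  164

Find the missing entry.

122

On equispaced nodes a degree-2 polynomial has vanishing third forward difference, so
  - q(4) + 3·q(5) - 3·q(6) + q(7) = 0.
Substituting the known values and solving for q(6):
  -3·q(6) = -366
  q(6) = 122.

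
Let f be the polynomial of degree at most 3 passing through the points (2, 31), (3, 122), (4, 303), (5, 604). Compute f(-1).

Forward differences of the values at t = 2, 3, 4, 5:
  f  : 31  122  303  604
  Δ  : 91  181  301
  Δ^2: 90  120
  Δ^3: 30
The third differences are constant, confirming degree 3.
Interpolating (Newton forward form) and evaluating at t = -1 gives f(-1) = -2.

-2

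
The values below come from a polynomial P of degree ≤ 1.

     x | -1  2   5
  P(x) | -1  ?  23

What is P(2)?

11

The 2 known points determine the degree-1 polynomial uniquely.
Write P(x) = ax + b. Substituting each data point gives a linear system:
  -a + b = -1
  5a + b = 23
Solving the system yields a = 4, b = 3.
So P(x) = 4x + 3.
Then P(2) = 11.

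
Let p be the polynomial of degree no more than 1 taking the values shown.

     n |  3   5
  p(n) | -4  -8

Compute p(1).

Write p(n) = an + b. Substituting each data point gives a linear system:
  3a + b = -4
  5a + b = -8
Solving the system yields a = -2, b = 2.
So p(n) = -2n + 2.
Then p(1) = 0.

0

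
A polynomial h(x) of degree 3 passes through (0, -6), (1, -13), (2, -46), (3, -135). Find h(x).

Using the Lagrange interpolation formula with nodes 0, 1, 2, 3:
  L_0(x) = (x - 1)(x - 2)(x - 3) / -6
  L_1(x) = x(x - 2)(x - 3) / 2
  L_2(x) = x(x - 1)(x - 3) / -2
  L_3(x) = x(x - 1)(x - 2) / 6
Then h(x) = -6·L_0(x) - 13·L_1(x) - 46·L_2(x) - 135·L_3(x).
Expanding and collecting terms gives h(x) = -5x^3 + 2x^2 - 4x - 6.
Check: h(0) = -6. ✓

h(x) = -5x^3 + 2x^2 - 4x - 6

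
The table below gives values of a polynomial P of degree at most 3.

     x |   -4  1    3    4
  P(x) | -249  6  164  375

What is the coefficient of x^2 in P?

Write P(x) = ax^3 + bx^2 + cx + d. Substituting each data point gives a linear system:
  -64a + 16b - 4c + d = -249
  a + b + c + d = 6
  27a + 9b + 3c + d = 164
  64a + 16b + 4c + d = 375
Solving the system yields a = 5, b = 4, c = -2, d = -1.
So P(x) = 5x³ + 4x² - 2x - 1.
The coefficient of x^2 is 4.

4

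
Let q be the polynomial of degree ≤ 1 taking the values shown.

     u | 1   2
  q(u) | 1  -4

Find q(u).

q(u) = -5u + 6

Using the Lagrange interpolation formula with nodes 1, 2:
  L_0(u) = (u - 2) / -1
  L_1(u) = (u - 1) / 1
Then q(u) = 1·L_0(u) - 4·L_1(u).
Expanding and collecting terms gives q(u) = -5u + 6.
Check: q(1) = 1. ✓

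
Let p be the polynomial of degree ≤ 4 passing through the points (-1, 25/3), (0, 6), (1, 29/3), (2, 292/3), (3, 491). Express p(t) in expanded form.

Write p(t) = at^4 + bt^3 + ct^2 + dt + e. Substituting each data point gives a linear system:
  a - b + c - d + e = 25/3
  e = 6
  a + b + c + d + e = 29/3
  16a + 8b + 4c + 2d + e = 292/3
  81a + 27b + 9c + 3d + e = 491
Solving the system yields a = 6, b = 1, c = -3, d = -1/3, e = 6.
So p(t) = 6t⁴ + t³ - 3t² - (1/3)t + 6.
Check: p(1) = 29/3. ✓

p(t) = 6t^4 + t^3 - 3t^2 - (1/3)t + 6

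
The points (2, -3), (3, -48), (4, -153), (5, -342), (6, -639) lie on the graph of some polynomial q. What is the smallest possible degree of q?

Forward differences of the values at t = 2, 3, 4, 5, 6:
  q  : -3  -48  -153  -342  -639
  Δ  : -45  -105  -189  -297
  Δ^2: -60  -84  -108
  Δ^3: -24  -24
  Δ^4: 0
The third differences are constant (-24) and nonzero, while all higher differences vanish, so the minimal degree is 3.

3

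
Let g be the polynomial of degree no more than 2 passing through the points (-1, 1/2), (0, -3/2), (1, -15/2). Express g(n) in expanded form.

Write g(n) = an^2 + bn + c. Substituting each data point gives a linear system:
  a - b + c = 1/2
  c = -3/2
  a + b + c = -15/2
Solving the system yields a = -2, b = -4, c = -3/2.
So g(n) = -2n^2 - 4n - 3/2.
Check: g(1) = -15/2. ✓

g(n) = -2n^2 - 4n - 3/2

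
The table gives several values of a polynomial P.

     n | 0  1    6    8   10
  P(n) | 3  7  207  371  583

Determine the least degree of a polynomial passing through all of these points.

Divided differences on the nodes 0, 1, 6, 8, 10:
  order 0: 3  7  207  371  583
  order 1: 4  40  82  106
  order 2: 6  6  6
  order 3: 0  0
  order 4: 0
The order-2 divided differences are all 6 (nonzero) and every higher order vanishes, so the data lies on a polynomial of degree exactly 2.

2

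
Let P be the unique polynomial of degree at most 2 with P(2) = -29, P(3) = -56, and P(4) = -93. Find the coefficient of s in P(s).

-2

Write P(s) = as^2 + bs + c. Substituting each data point gives a linear system:
  4a + 2b + c = -29
  9a + 3b + c = -56
  16a + 4b + c = -93
Solving the system yields a = -5, b = -2, c = -5.
So P(s) = -5s² - 2s - 5.
The coefficient of s is -2.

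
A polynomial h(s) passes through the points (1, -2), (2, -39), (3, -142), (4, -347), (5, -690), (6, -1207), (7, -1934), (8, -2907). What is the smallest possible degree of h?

Forward differences of the values at s = 1, 2, 3, 4, 5, 6, 7, 8:
  h  : -2  -39  -142  -347  -690  -1207  -1934  -2907
  Δ  : -37  -103  -205  -343  -517  -727  -973
  Δ^2: -66  -102  -138  -174  -210  -246
  Δ^3: -36  -36  -36  -36  -36
  Δ^4: 0  0  0  0
  Δ^5: 0  0  0
  Δ^6: 0  0
  Δ^7: 0
The third differences are constant (-36) and nonzero, while all higher differences vanish, so the minimal degree is 3.

3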